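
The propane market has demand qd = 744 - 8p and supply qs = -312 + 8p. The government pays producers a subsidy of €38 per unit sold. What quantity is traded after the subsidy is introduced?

Pre-subsidy: 744 - 8p = -312 + 8p gives p* = 66, q* = 216.
With the subsidy, sellers receive ps = pb + 38 for each unit, where pb is the price buyers pay.
Supply in terms of pb becomes qs = -312 + 8(pb + 38) = -8 + 8pb. Setting this equal to demand: 744 - 8pb = -8 + 8pb, so pb = 47.
Sellers receive ps = 47 + 38 = 85; q' = 744 − 8·47 = 368.

q' = 368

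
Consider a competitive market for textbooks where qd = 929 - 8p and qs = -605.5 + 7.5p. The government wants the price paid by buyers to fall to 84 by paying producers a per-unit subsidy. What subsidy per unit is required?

At a buyer price of 84, quantity demanded is 929 − 8·84 = 257.
Sellers supply 257 only when they receive ps with -605.5 + 7.5·ps = 257, i.e. ps = 115.
s = ps − pb = 115 − 84 = 31.

Required subsidy s = 31 per unit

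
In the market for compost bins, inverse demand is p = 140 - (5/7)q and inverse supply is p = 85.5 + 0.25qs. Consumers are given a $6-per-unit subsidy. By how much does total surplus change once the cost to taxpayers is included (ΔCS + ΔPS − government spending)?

Pre-subsidy: 140 - (5/7)q = 85.5 + 0.25q gives q* = 1526/27 and p* = 2690/27.
With the rebate, buyers effectively pay pb = ps − 6, where ps is the price sellers receive.
On the curves, pb = 140 - (5/7)q and ps = 85.5 + 0.25q; the wedge ps − pb = 6 gives 85.5 + 0.25q − (140 - (5/7)q) = 6, so q' = 1694/27.
Then pb = 140 − (5/7)·(1694/27) = 2570/27 and ps = 85.5 + 0.25·(1694/27) = 2732/27.
ΔCS = ½(1526/27 + 1694/27)(2690/27 − 2570/27) = 64400/243; ΔPS = ½(1526/27 + 1694/27)(2732/27 − 2690/27) = 22540/243.
Government spending = 6 × 1694/27 = 3388/9.
Net change = 64400/243 + 22540/243 − 3388/9 = -56/3. The loss equals the DWL triangle ½·6·56/9.

Net change in total surplus = -56/3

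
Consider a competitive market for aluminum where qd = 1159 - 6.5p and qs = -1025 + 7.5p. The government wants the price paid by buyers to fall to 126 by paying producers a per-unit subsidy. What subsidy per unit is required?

Required subsidy s = 56 per unit

At a buyer price of 126, quantity demanded is 1159 − 6.5·126 = 340.
Sellers supply 340 only when they receive ps with -1025 + 7.5·ps = 340, i.e. ps = 182.
s = ps − pb = 182 − 126 = 56.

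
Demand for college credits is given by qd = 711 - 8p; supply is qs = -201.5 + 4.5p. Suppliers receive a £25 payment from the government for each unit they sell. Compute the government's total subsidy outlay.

Government cost = £4975

Pre-subsidy: 711 - 8p = -201.5 + 4.5p gives p* = 73, q* = 127.
With the subsidy, sellers receive ps = pb + 25 for each unit, where pb is the price buyers pay.
Supply in terms of pb becomes qs = -201.5 + 4.5(pb + 25) = -89 + 4.5pb. Setting this equal to demand: 711 - 8pb = -89 + 4.5pb, so pb = 64.
Sellers receive ps = 64 + 25 = 89; q' = 711 − 8·64 = 199.
Government outlay = subsidy × quantity = 25 × 199 = 4975.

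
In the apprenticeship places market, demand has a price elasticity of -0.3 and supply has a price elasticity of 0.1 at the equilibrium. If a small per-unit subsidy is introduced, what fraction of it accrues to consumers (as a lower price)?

For a small subsidy around the equilibrium, the benefit split depends on the relative slopes, which at a point are proportional to the elasticities.
Buyer share = εs/(εs + |εd|) = 0.1/(0.1 + 0.3) = 0.25; seller share = |εd|/(εs + |εd|) = 0.75.

Consumer share = 0.25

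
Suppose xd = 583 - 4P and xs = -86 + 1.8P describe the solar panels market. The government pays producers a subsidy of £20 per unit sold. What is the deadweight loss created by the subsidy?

Deadweight loss = 7200/29

Pre-subsidy: 583 - 4P = -86 + 1.8P gives P* = 3345/29, x* = 3527/29.
With the subsidy, sellers receive Ps = Pb + 20 for each unit, where Pb is the price buyers pay.
Supply in terms of Pb becomes xs = -86 + 1.8(Pb + 20) = -50 + 1.8Pb. Setting this equal to demand: 583 - 4Pb = -50 + 1.8Pb, so Pb = 3165/29.
Sellers receive Ps = 3165/29 + 20 = 3745/29; x' = 583 − 4·(3165/29) = 4247/29.
The subsidy expands output by 4247/29 − 3527/29 = 720/29 past the efficient level; on those units the gap between marginal cost and willingness to pay runs from 0 up to 20.
DWL = ½ × 20 × 720/29 = 7200/29.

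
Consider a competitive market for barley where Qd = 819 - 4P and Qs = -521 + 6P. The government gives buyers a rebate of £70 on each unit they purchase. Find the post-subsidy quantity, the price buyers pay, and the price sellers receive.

Q' = 451; buyers pay £92; sellers receive £162

Pre-subsidy: 819 - 4P = -521 + 6P gives P* = 134, Q* = 283.
With the rebate, buyers effectively pay Pb = Ps − 70, where Ps is the price sellers receive.
Demand in terms of Ps becomes Qd = 819 − 4(Ps − 70) = 1099 - 4Ps. Setting this equal to supply: 1099 - 4Ps = -521 + 6Ps, so Ps = 162.
Buyers pay Pb = 162 − 70 = 92; Q' = -521 + 6·162 = 451.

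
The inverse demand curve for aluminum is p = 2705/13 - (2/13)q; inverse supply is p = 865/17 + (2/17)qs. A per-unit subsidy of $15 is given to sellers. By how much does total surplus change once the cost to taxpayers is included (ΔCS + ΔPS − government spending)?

Net change in total surplus = -$414.375

Pre-subsidy: 2705/13 - (2/13)q = 865/17 + (2/17)q gives q* = 579 and p* = 119.
With the subsidy, sellers receive ps = pb + 15 for each unit, where pb is the price buyers pay.
On the curves, pb = 2705/13 - (2/13)q and ps = 865/17 + (2/17)q; the wedge ps − pb = 15 gives 865/17 + (2/17)q − (2705/13 - (2/13)q) = 15, so q' = 634.25.
Then pb = 2705/13 − (2/13)·634.25 = 110.5 and ps = 865/17 + (2/17)·634.25 = 125.5.
ΔCS = ½(579 + 634.25)(119 − 110.5) = 5156.3125; ΔPS = ½(579 + 634.25)(125.5 − 119) = 3943.0625.
Government spending = 15 × 634.25 = 9513.75.
Net change = 5156.3125 + 3943.0625 − 9513.75 = -414.375. The loss equals the DWL triangle ½·15·55.25.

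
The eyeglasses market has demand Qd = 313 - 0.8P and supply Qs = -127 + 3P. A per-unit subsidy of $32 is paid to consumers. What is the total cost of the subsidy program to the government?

Pre-subsidy: 313 - 0.8P = -127 + 3P gives P* = 2200/19, Q* = 4187/19.
With the rebate, buyers effectively pay Pb = Ps − 32, where Ps is the price sellers receive.
Demand in terms of Ps becomes Qd = 313 − 0.8(Ps − 32) = 338.6 - 0.8Ps. Setting this equal to supply: 338.6 - 0.8Ps = -127 + 3Ps, so Ps = 2328/19.
Buyers pay Pb = 2328/19 − 32 = 1720/19; Q' = -127 + 3·(2328/19) = 4571/19.
Government outlay = subsidy × quantity = 32 × 4571/19 = 146272/19.

Government cost = 146272/19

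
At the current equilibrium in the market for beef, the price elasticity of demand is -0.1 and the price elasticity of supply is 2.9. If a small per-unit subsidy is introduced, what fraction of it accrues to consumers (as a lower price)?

Consumer share = 29/30

For a small subsidy around the equilibrium, the benefit split depends on the relative slopes, which at a point are proportional to the elasticities.
Buyer share = εs/(εs + |εd|) = 2.9/(2.9 + 0.1) = 29/30; seller share = |εd|/(εs + |εd|) = 1/30.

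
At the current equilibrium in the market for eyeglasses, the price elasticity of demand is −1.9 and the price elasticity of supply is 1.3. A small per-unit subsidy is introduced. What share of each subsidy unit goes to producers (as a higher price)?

Producer share = 0.59375

For a small subsidy around the equilibrium, the benefit split depends on the relative slopes, which at a point are proportional to the elasticities.
Buyer share = εs/(εs + |εd|) = 1.3/(1.3 + 1.9) = 0.40625; seller share = |εd|/(εs + |εd|) = 0.59375.
So producers capture 0.59375 of the subsidy.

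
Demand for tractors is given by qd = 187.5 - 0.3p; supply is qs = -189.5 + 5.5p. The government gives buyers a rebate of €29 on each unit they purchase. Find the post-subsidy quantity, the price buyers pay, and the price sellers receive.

q' = 176.25; buyers pay €37.5; sellers receive €66.5

Pre-subsidy: 187.5 - 0.3p = -189.5 + 5.5p gives p* = 65, q* = 168.
With the rebate, buyers effectively pay pb = ps − 29, where ps is the price sellers receive.
Demand in terms of ps becomes qd = 187.5 − 0.3(ps − 29) = 196.2 - 0.3ps. Setting this equal to supply: 196.2 - 0.3ps = -189.5 + 5.5ps, so ps = 66.5.
Buyers pay pb = 66.5 − 29 = 37.5; q' = -189.5 + 5.5·66.5 = 176.25.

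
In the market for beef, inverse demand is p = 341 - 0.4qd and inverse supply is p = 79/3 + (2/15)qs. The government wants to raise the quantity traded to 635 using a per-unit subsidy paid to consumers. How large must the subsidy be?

Required subsidy s = 24 per unit

At q = 635, from the demand curve buyers pay pb = 341 − 0.4·635 = 87; from the supply curve sellers need ps = 79/3 + (2/15)·635 = 111.
The subsidy must fill the gap: s = ps − pb = 111 − 87 = 24.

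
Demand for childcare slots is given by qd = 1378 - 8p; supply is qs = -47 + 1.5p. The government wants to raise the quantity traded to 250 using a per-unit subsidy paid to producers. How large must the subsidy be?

Required subsidy s = 57 per unit

At q = 250, invert demand for the buyer price: pb = (1378 − 250)/8 = 141; invert supply for the seller price: ps = (250 − (-47))/1.5 = 198.
The subsidy must fill the gap: s = ps − pb = 198 − 141 = 57.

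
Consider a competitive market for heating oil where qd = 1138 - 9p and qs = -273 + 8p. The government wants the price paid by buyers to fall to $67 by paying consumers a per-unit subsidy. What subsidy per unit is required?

At a buyer price of 67, quantity demanded is 1138 − 9·67 = 535.
Sellers supply 535 only when they receive ps with -273 + 8·ps = 535, i.e. ps = 101.
s = ps − pb = 101 − 67 = 34.

Required subsidy s = $34 per unit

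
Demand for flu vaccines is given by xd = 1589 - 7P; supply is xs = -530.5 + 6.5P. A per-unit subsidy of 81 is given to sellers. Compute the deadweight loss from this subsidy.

Pre-subsidy: 1589 - 7P = -530.5 + 6.5P gives P* = 157, x* = 490.
With the subsidy, sellers receive Ps = Pb + 81 for each unit, where Pb is the price buyers pay.
Supply in terms of Pb becomes xs = -530.5 + 6.5(Pb + 81) = -4 + 6.5Pb. Setting this equal to demand: 1589 - 7Pb = -4 + 6.5Pb, so Pb = 118.
Sellers receive Ps = 118 + 81 = 199; x' = 1589 − 7·118 = 763.
The subsidy expands output by 763 − 490 = 273 past the efficient level; on those units the gap between marginal cost and willingness to pay runs from 0 up to 81.
DWL = ½ × 81 × 273 = 11056.5.

Deadweight loss = 11056.5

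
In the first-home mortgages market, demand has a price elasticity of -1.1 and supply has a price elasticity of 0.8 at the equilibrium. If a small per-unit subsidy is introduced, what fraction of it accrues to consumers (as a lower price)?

For a small subsidy around the equilibrium, the benefit split depends on the relative slopes, which at a point are proportional to the elasticities.
Buyer share = εs/(εs + |εd|) = 0.8/(0.8 + 1.1) = 8/19; seller share = |εd|/(εs + |εd|) = 11/19.

Consumer share = 8/19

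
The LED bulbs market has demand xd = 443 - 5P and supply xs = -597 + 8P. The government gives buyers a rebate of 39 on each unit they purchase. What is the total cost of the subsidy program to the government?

Pre-subsidy: 443 - 5P = -597 + 8P gives P* = 80, x* = 43.
With the rebate, buyers effectively pay Pb = Ps − 39, where Ps is the price sellers receive.
Demand in terms of Ps becomes xd = 443 − 5(Ps − 39) = 638 - 5Ps. Setting this equal to supply: 638 - 5Ps = -597 + 8Ps, so Ps = 95.
Buyers pay Pb = 95 − 39 = 56; x' = -597 + 8·95 = 163.
Government outlay = subsidy × quantity = 39 × 163 = 6357.

Government cost = 6357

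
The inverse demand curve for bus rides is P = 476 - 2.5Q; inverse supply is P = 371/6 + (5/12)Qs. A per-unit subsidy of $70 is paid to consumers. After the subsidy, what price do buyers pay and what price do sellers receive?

Pre-subsidy: 476 - 2.5Q = 371/6 + (5/12)Q gives Q* = 142 and P* = 121.
With the rebate, buyers effectively pay Pb = Ps − 70, where Ps is the price sellers receive.
On the curves, Pb = 476 - 2.5Q and Ps = 371/6 + (5/12)Q; the wedge Ps − Pb = 70 gives 371/6 + (5/12)Q − (476 - 2.5Q) = 70, so Q' = 166.
Then Pb = 476 − 2.5·166 = 61 and Ps = 371/6 + (5/12)·166 = 131.

Buyers pay $61; sellers receive $131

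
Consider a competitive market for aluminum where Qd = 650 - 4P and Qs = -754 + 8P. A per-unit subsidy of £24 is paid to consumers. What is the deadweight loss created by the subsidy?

Pre-subsidy: 650 - 4P = -754 + 8P gives P* = 117, Q* = 182.
With the rebate, buyers effectively pay Pb = Ps − 24, where Ps is the price sellers receive.
Demand in terms of Ps becomes Qd = 650 − 4(Ps − 24) = 746 - 4Ps. Setting this equal to supply: 746 - 4Ps = -754 + 8Ps, so Ps = 125.
Buyers pay Pb = 125 − 24 = 101; Q' = -754 + 8·125 = 246.
The subsidy expands output by 246 − 182 = 64 past the efficient level; on those units the gap between marginal cost and willingness to pay runs from 0 up to 24.
DWL = ½ × 24 × 64 = 768.

Deadweight loss = £768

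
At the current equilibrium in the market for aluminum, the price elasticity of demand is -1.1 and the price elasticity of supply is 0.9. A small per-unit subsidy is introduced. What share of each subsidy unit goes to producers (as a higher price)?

Producer share = 0.55

For a small subsidy around the equilibrium, the benefit split depends on the relative slopes, which at a point are proportional to the elasticities.
Buyer share = εs/(εs + |εd|) = 0.9/(0.9 + 1.1) = 0.45; seller share = |εd|/(εs + |εd|) = 0.55.
So producers capture 0.55 of the subsidy.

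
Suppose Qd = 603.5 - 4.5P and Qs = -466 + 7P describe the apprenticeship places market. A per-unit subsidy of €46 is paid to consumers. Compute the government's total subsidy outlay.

Pre-subsidy: 603.5 - 4.5P = -466 + 7P gives P* = 93, Q* = 185.
With the rebate, buyers effectively pay Pb = Ps − 46, where Ps is the price sellers receive.
Demand in terms of Ps becomes Qd = 603.5 − 4.5(Ps − 46) = 810.5 - 4.5Ps. Setting this equal to supply: 810.5 - 4.5Ps = -466 + 7Ps, so Ps = 111.
Buyers pay Pb = 111 − 46 = 65; Q' = -466 + 7·111 = 311.
Government outlay = subsidy × quantity = 46 × 311 = 14306.

Government cost = €14306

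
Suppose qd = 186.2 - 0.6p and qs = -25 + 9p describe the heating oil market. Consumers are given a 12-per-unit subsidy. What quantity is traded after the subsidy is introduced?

Pre-subsidy: 186.2 - 0.6p = -25 + 9p gives p* = 22, q* = 173.
With the rebate, buyers effectively pay pb = ps − 12, where ps is the price sellers receive.
Demand in terms of ps becomes qd = 186.2 − 0.6(ps − 12) = 193.4 - 0.6ps. Setting this equal to supply: 193.4 - 0.6ps = -25 + 9ps, so ps = 22.75.
Buyers pay pb = 22.75 − 12 = 10.75; q' = -25 + 9·22.75 = 179.75.

q' = 179.75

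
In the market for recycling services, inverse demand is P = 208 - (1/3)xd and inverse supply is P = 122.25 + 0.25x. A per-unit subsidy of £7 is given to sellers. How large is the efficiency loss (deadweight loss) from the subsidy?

Pre-subsidy: 208 - (1/3)x = 122.25 + 0.25x gives x* = 147 and P* = 159.
With the subsidy, sellers receive Ps = Pb + 7 for each unit, where Pb is the price buyers pay.
On the curves, Pb = 208 - (1/3)x and Ps = 122.25 + 0.25x; the wedge Ps − Pb = 7 gives 122.25 + 0.25x − (208 - (1/3)x) = 7, so x' = 159.
Then Pb = 208 − (1/3)·159 = 155 and Ps = 122.25 + 0.25·159 = 162.
The subsidy expands output by 159 − 147 = 12 past the efficient level; on those units the gap between marginal cost and willingness to pay runs from 0 up to 7.
DWL = ½ × 7 × 12 = 42.

Deadweight loss = £42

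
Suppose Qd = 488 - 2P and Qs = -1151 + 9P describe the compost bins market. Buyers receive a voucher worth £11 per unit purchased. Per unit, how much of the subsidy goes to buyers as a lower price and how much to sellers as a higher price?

Pre-subsidy: 488 - 2P = -1151 + 9P gives P* = 149, Q* = 190.
With the rebate, buyers effectively pay Pb = Ps − 11, where Ps is the price sellers receive.
Demand in terms of Ps becomes Qd = 488 − 2(Ps − 11) = 510 - 2Ps. Setting this equal to supply: 510 - 2Ps = -1151 + 9Ps, so Ps = 151.
Buyers pay Pb = 151 − 11 = 140; Q' = -1151 + 9·151 = 208.
Buyers' price falls by P* − Pb = 149 − 140 = 9; sellers' price rises by Ps − P* = 151 − 149 = 2.

Buyers gain £9 per unit; sellers gain £2 per unit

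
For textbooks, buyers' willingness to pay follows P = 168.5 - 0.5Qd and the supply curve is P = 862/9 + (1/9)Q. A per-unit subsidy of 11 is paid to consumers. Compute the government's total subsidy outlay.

Government cost = 1507

Pre-subsidy: 168.5 - 0.5Q = 862/9 + (1/9)Q gives Q* = 119 and P* = 109.
With the rebate, buyers effectively pay Pb = Ps − 11, where Ps is the price sellers receive.
On the curves, Pb = 168.5 - 0.5Q and Ps = 862/9 + (1/9)Q; the wedge Ps − Pb = 11 gives 862/9 + (1/9)Q − (168.5 - 0.5Q) = 11, so Q' = 137.
Then Pb = 168.5 − 0.5·137 = 100 and Ps = 862/9 + (1/9)·137 = 111.
Government outlay = subsidy × quantity = 11 × 137 = 1507.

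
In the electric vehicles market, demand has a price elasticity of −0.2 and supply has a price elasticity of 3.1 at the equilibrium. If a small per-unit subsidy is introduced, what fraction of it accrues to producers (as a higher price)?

For a small subsidy around the equilibrium, the benefit split depends on the relative slopes, which at a point are proportional to the elasticities.
Buyer share = εs/(εs + |εd|) = 3.1/(3.1 + 0.2) = 31/33; seller share = |εd|/(εs + |εd|) = 2/33.
So producers capture 2/33 of the subsidy.

Producer share = 2/33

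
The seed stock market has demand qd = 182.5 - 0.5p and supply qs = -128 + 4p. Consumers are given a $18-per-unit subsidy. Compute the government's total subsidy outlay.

Pre-subsidy: 182.5 - 0.5p = -128 + 4p gives p* = 69, q* = 148.
With the rebate, buyers effectively pay pb = ps − 18, where ps is the price sellers receive.
Demand in terms of ps becomes qd = 182.5 − 0.5(ps − 18) = 191.5 - 0.5ps. Setting this equal to supply: 191.5 - 0.5ps = -128 + 4ps, so ps = 71.
Buyers pay pb = 71 − 18 = 53; q' = -128 + 4·71 = 156.
Government outlay = subsidy × quantity = 18 × 156 = 2808.

Government cost = $2808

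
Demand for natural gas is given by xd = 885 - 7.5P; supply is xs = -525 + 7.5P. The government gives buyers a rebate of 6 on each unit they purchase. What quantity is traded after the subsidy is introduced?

Pre-subsidy: 885 - 7.5P = -525 + 7.5P gives P* = 94, x* = 180.
With the rebate, buyers effectively pay Pb = Ps − 6, where Ps is the price sellers receive.
Demand in terms of Ps becomes xd = 885 − 7.5(Ps − 6) = 930 - 7.5Ps. Setting this equal to supply: 930 - 7.5Ps = -525 + 7.5Ps, so Ps = 97.
Buyers pay Pb = 97 − 6 = 91; x' = -525 + 7.5·97 = 202.5.

x' = 202.5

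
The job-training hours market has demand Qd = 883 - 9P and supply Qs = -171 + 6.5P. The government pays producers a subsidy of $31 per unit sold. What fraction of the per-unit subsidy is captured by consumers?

Pre-subsidy: 883 - 9P = -171 + 6.5P gives P* = 68, Q* = 271.
With the subsidy, sellers receive Ps = Pb + 31 for each unit, where Pb is the price buyers pay.
Supply in terms of Pb becomes Qs = -171 + 6.5(Pb + 31) = 30.5 + 6.5Pb. Setting this equal to demand: 883 - 9Pb = 30.5 + 6.5Pb, so Pb = 55.
Sellers receive Ps = 55 + 31 = 86; Q' = 883 − 9·55 = 388.
Buyers' price falls by P* − Pb = 68 − 55 = 13; sellers' price rises by Ps − P* = 86 − 68 = 18.
So consumers capture 13/31 = 13/31 of each unit of subsidy.

Consumer share = 13/31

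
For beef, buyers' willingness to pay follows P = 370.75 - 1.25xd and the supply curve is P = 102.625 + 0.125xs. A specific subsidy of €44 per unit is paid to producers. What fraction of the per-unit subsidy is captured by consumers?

Consumer share = 10/11

Pre-subsidy: 370.75 - 1.25x = 102.625 + 0.125x gives x* = 195 and P* = 127.
With the subsidy, sellers receive Ps = Pb + 44 for each unit, where Pb is the price buyers pay.
On the curves, Pb = 370.75 - 1.25x and Ps = 102.625 + 0.125x; the wedge Ps − Pb = 44 gives 102.625 + 0.125x − (370.75 - 1.25x) = 44, so x' = 227.
Then Pb = 370.75 − 1.25·227 = 87 and Ps = 102.625 + 0.125·227 = 131.
Buyers' price falls by P* − Pb = 127 − 87 = 40; sellers' price rises by Ps − P* = 131 − 127 = 4.
So consumers capture 40/44 = 10/11 of each unit of subsidy.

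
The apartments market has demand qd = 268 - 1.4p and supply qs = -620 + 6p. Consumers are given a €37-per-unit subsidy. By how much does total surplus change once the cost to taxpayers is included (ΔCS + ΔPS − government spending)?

Net change in total surplus = -€777

Pre-subsidy: 268 - 1.4p = -620 + 6p gives p* = 120, q* = 100.
With the rebate, buyers effectively pay pb = ps − 37, where ps is the price sellers receive.
Demand in terms of ps becomes qd = 268 − 1.4(ps − 37) = 319.8 - 1.4ps. Setting this equal to supply: 319.8 - 1.4ps = -620 + 6ps, so ps = 127.
Buyers pay pb = 127 − 37 = 90; q' = -620 + 6·127 = 142.
ΔCS = ½(100 + 142)(120 − 90) = 3630; ΔPS = ½(100 + 142)(127 − 120) = 847.
Government spending = 37 × 142 = 5254.
Net change = 3630 + 847 − 5254 = -777. The loss equals the DWL triangle ½·37·42.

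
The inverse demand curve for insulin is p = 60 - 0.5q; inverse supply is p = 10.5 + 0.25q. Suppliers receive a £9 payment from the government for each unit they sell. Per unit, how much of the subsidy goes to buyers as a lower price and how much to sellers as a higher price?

Buyers gain £6 per unit; sellers gain £3 per unit

Pre-subsidy: 60 - 0.5q = 10.5 + 0.25q gives q* = 66 and p* = 27.
With the subsidy, sellers receive ps = pb + 9 for each unit, where pb is the price buyers pay.
On the curves, pb = 60 - 0.5q and ps = 10.5 + 0.25q; the wedge ps − pb = 9 gives 10.5 + 0.25q − (60 - 0.5q) = 9, so q' = 78.
Then pb = 60 − 0.5·78 = 21 and ps = 10.5 + 0.25·78 = 30.
Buyers' price falls by p* − pb = 27 − 21 = 6; sellers' price rises by ps − p* = 30 − 27 = 3.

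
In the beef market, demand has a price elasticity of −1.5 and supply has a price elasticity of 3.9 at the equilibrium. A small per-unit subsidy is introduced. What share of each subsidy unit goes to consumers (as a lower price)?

For a small subsidy around the equilibrium, the benefit split depends on the relative slopes, which at a point are proportional to the elasticities.
Buyer share = εs/(εs + |εd|) = 3.9/(3.9 + 1.5) = 13/18; seller share = |εd|/(εs + |εd|) = 5/18.

Consumer share = 13/18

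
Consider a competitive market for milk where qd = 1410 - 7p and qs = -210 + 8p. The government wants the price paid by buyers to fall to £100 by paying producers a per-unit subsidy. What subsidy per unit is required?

At a buyer price of 100, quantity demanded is 1410 − 7·100 = 710.
Sellers supply 710 only when they receive ps with -210 + 8·ps = 710, i.e. ps = 115.
s = ps − pb = 115 − 100 = 15.

Required subsidy s = £15 per unit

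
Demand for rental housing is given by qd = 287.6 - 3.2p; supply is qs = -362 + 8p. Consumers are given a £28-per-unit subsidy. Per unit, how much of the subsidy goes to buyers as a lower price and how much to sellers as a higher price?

Buyers gain £20 per unit; sellers gain £8 per unit

Pre-subsidy: 287.6 - 3.2p = -362 + 8p gives p* = 58, q* = 102.
With the rebate, buyers effectively pay pb = ps − 28, where ps is the price sellers receive.
Demand in terms of ps becomes qd = 287.6 − 3.2(ps − 28) = 377.2 - 3.2ps. Setting this equal to supply: 377.2 - 3.2ps = -362 + 8ps, so ps = 66.
Buyers pay pb = 66 − 28 = 38; q' = -362 + 8·66 = 166.
Buyers' price falls by p* − pb = 58 − 38 = 20; sellers' price rises by ps − p* = 66 − 58 = 8.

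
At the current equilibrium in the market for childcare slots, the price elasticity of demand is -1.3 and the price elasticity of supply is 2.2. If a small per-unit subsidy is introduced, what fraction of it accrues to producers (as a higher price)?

For a small subsidy around the equilibrium, the benefit split depends on the relative slopes, which at a point are proportional to the elasticities.
Buyer share = εs/(εs + |εd|) = 2.2/(2.2 + 1.3) = 22/35; seller share = |εd|/(εs + |εd|) = 13/35.
So producers capture 13/35 of the subsidy.

Producer share = 13/35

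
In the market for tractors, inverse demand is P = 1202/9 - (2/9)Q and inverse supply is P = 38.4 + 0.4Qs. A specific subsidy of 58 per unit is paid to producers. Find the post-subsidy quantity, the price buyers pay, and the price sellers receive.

Pre-subsidy: 1202/9 - (2/9)Q = 38.4 + 0.4Q gives Q* = 2141/14 and P* = 697/7.
With the subsidy, sellers receive Ps = Pb + 58 for each unit, where Pb is the price buyers pay.
On the curves, Pb = 1202/9 - (2/9)Q and Ps = 38.4 + 0.4Q; the wedge Ps − Pb = 58 gives 38.4 + 0.4Q − (1202/9 - (2/9)Q) = 58, so Q' = 1723/7.
Then Pb = 1202/9 − (2/9)·(1723/7) = 552/7 and Ps = 38.4 + 0.4·(1723/7) = 958/7.

Q' = 1723/7; buyers pay 552/7; sellers receive 958/7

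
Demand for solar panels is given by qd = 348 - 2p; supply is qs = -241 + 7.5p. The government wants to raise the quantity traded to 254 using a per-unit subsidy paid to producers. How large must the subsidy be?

At q = 254, invert demand for the buyer price: pb = (348 − 254)/2 = 47; invert supply for the seller price: ps = (254 − (-241))/7.5 = 66.
The subsidy must fill the gap: s = ps − pb = 66 − 47 = 19.

Required subsidy s = 19 per unit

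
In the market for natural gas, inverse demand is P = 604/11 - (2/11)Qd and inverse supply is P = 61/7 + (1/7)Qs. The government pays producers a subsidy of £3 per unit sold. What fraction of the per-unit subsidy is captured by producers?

Pre-subsidy: 604/11 - (2/11)Q = 61/7 + (1/7)Q gives Q* = 142.28 and P* = 29.04.
With the subsidy, sellers receive Ps = Pb + 3 for each unit, where Pb is the price buyers pay.
On the curves, Pb = 604/11 - (2/11)Q and Ps = 61/7 + (1/7)Q; the wedge Ps − Pb = 3 gives 61/7 + (1/7)Q − (604/11 - (2/11)Q) = 3, so Q' = 151.52.
Then Pb = 604/11 − (2/11)·151.52 = 27.36 and Ps = 61/7 + (1/7)·151.52 = 30.36.
Buyers' price falls by P* − Pb = 29.04 − 27.36 = 1.68; sellers' price rises by Ps − P* = 30.36 − 29.04 = 1.32.
So producers capture 1.32/3 = 0.44 of each unit of subsidy.

Producer share = 0.44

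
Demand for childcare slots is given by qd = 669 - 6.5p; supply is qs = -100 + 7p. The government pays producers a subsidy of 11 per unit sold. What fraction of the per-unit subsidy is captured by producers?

Producer share = 13/27

Pre-subsidy: 669 - 6.5p = -100 + 7p gives p* = 1538/27, q* = 8066/27.
With the subsidy, sellers receive ps = pb + 11 for each unit, where pb is the price buyers pay.
Supply in terms of pb becomes qs = -100 + 7(pb + 11) = -23 + 7pb. Setting this equal to demand: 669 - 6.5pb = -23 + 7pb, so pb = 1384/27.
Sellers receive ps = 1384/27 + 11 = 1681/27; q' = 669 − 6.5·(1384/27) = 9067/27.
Buyers' price falls by p* − pb = 1538/27 − 1384/27 = 154/27; sellers' price rises by ps − p* = 1681/27 − 1538/27 = 143/27.
So producers capture (143/27)/11 = 13/27 of each unit of subsidy.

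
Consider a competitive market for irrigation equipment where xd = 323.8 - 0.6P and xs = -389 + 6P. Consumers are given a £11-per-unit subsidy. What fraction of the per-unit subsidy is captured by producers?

Pre-subsidy: 323.8 - 0.6P = -389 + 6P gives P* = 108, x* = 259.
With the rebate, buyers effectively pay Pb = Ps − 11, where Ps is the price sellers receive.
Demand in terms of Ps becomes xd = 323.8 − 0.6(Ps − 11) = 330.4 - 0.6Ps. Setting this equal to supply: 330.4 - 0.6Ps = -389 + 6Ps, so Ps = 109.
Buyers pay Pb = 109 − 11 = 98; x' = -389 + 6·109 = 265.
Buyers' price falls by P* − Pb = 108 − 98 = 10; sellers' price rises by Ps − P* = 109 − 108 = 1.
So producers capture 1/11 = 1/11 of each unit of subsidy.

Producer share = 1/11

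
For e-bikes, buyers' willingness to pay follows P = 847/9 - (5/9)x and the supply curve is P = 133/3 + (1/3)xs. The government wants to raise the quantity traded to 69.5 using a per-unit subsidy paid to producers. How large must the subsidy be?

At x = 69.5, from the demand curve buyers pay Pb = 847/9 − (5/9)·69.5 = 55.5; from the supply curve sellers need Ps = 133/3 + (1/3)·69.5 = 67.5.
The subsidy must fill the gap: s = Ps − Pb = 67.5 − 55.5 = 12.

Required subsidy s = 12 per unit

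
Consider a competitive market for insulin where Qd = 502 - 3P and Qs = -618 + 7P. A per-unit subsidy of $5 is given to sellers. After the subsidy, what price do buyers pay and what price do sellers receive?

Buyers pay $108.5; sellers receive $113.5

Pre-subsidy: 502 - 3P = -618 + 7P gives P* = 112, Q* = 166.
With the subsidy, sellers receive Ps = Pb + 5 for each unit, where Pb is the price buyers pay.
Supply in terms of Pb becomes Qs = -618 + 7(Pb + 5) = -583 + 7Pb. Setting this equal to demand: 502 - 3Pb = -583 + 7Pb, so Pb = 108.5.
Sellers receive Ps = 108.5 + 5 = 113.5; Q' = 502 − 3·108.5 = 176.5.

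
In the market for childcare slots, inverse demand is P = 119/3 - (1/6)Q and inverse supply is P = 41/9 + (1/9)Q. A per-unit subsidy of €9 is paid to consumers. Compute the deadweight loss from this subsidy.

Pre-subsidy: 119/3 - (1/6)Q = 41/9 + (1/9)Q gives Q* = 126.4 and P* = 18.6.
With the rebate, buyers effectively pay Pb = Ps − 9, where Ps is the price sellers receive.
On the curves, Pb = 119/3 - (1/6)Q and Ps = 41/9 + (1/9)Q; the wedge Ps − Pb = 9 gives 41/9 + (1/9)Q − (119/3 - (1/6)Q) = 9, so Q' = 158.8.
Then Pb = 119/3 − (1/6)·158.8 = 13.2 and Ps = 41/9 + (1/9)·158.8 = 22.2.
The subsidy expands output by 158.8 − 126.4 = 32.4 past the efficient level; on those units the gap between marginal cost and willingness to pay runs from 0 up to 9.
DWL = ½ × 9 × 32.4 = 145.8.

Deadweight loss = €145.8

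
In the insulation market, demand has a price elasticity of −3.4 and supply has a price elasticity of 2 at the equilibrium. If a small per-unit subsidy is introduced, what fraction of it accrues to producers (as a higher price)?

For a small subsidy around the equilibrium, the benefit split depends on the relative slopes, which at a point are proportional to the elasticities.
Buyer share = εs/(εs + |εd|) = 2/(2 + 3.4) = 10/27; seller share = |εd|/(εs + |εd|) = 17/27.
So producers capture 17/27 of the subsidy.

Producer share = 17/27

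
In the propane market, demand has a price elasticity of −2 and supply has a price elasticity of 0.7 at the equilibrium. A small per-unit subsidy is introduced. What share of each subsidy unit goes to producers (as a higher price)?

Producer share = 20/27

For a small subsidy around the equilibrium, the benefit split depends on the relative slopes, which at a point are proportional to the elasticities.
Buyer share = εs/(εs + |εd|) = 0.7/(0.7 + 2) = 7/27; seller share = |εd|/(εs + |εd|) = 20/27.
So producers capture 20/27 of the subsidy.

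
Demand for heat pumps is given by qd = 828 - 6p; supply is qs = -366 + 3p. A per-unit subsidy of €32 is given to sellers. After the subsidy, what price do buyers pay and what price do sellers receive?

Pre-subsidy: 828 - 6p = -366 + 3p gives p* = 398/3, q* = 32.
With the subsidy, sellers receive ps = pb + 32 for each unit, where pb is the price buyers pay.
Supply in terms of pb becomes qs = -366 + 3(pb + 32) = -270 + 3pb. Setting this equal to demand: 828 - 6pb = -270 + 3pb, so pb = 122.
Sellers receive ps = 122 + 32 = 154; q' = 828 − 6·122 = 96.

Buyers pay €122; sellers receive €154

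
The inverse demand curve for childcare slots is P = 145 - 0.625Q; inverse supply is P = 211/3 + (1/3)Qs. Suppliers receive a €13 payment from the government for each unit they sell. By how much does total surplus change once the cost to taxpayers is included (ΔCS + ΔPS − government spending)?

Net change in total surplus = -2028/23

Pre-subsidy: 145 - 0.625Q = 211/3 + (1/3)Q gives Q* = 1792/23 and P* = 2215/23.
With the subsidy, sellers receive Ps = Pb + 13 for each unit, where Pb is the price buyers pay.
On the curves, Pb = 145 - 0.625Q and Ps = 211/3 + (1/3)Q; the wedge Ps − Pb = 13 gives 211/3 + (1/3)Q − (145 - 0.625Q) = 13, so Q' = 2104/23.
Then Pb = 145 − 0.625·(2104/23) = 2020/23 and Ps = 211/3 + (1/3)·(2104/23) = 2319/23.
ΔCS = ½(1792/23 + 2104/23)(2215/23 − 2020/23) = 379860/529; ΔPS = ½(1792/23 + 2104/23)(2319/23 − 2215/23) = 202592/529.
Government spending = 13 × 2104/23 = 27352/23.
Net change = 379860/529 + 202592/529 − 27352/23 = -2028/23. The loss equals the DWL triangle ½·13·312/23.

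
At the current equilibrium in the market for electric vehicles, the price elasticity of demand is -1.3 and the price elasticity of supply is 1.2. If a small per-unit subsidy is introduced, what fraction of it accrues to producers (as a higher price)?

Producer share = 0.52

For a small subsidy around the equilibrium, the benefit split depends on the relative slopes, which at a point are proportional to the elasticities.
Buyer share = εs/(εs + |εd|) = 1.2/(1.2 + 1.3) = 0.48; seller share = |εd|/(εs + |εd|) = 0.52.
So producers capture 0.52 of the subsidy.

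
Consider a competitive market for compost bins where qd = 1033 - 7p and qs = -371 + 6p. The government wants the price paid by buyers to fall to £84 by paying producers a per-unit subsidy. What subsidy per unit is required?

At a buyer price of 84, quantity demanded is 1033 − 7·84 = 445.
Sellers supply 445 only when they receive ps with -371 + 6·ps = 445, i.e. ps = 136.
s = ps − pb = 136 − 84 = 52.

Required subsidy s = £52 per unit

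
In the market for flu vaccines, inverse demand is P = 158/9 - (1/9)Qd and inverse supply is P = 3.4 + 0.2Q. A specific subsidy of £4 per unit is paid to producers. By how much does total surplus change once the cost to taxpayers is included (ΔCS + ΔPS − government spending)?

Net change in total surplus = -180/7

Pre-subsidy: 158/9 - (1/9)Q = 3.4 + 0.2Q gives Q* = 45.5 and P* = 12.5.
With the subsidy, sellers receive Ps = Pb + 4 for each unit, where Pb is the price buyers pay.
On the curves, Pb = 158/9 - (1/9)Q and Ps = 3.4 + 0.2Q; the wedge Ps − Pb = 4 gives 3.4 + 0.2Q − (158/9 - (1/9)Q) = 4, so Q' = 817/14.
Then Pb = 158/9 − (1/9)·(817/14) = 155/14 and Ps = 3.4 + 0.2·(817/14) = 211/14.
ΔCS = ½(45.5 + 817/14)(12.5 − 155/14) = 3635/49; ΔPS = ½(45.5 + 817/14)(211/14 − 12.5) = 6543/49.
Government spending = 4 × 817/14 = 1634/7.
Net change = 3635/49 + 6543/49 − 1634/7 = -180/7. The loss equals the DWL triangle ½·4·90/7.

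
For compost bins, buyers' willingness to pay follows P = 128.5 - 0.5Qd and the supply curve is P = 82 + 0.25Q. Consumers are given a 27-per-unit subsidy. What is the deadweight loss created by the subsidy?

Deadweight loss = 486

Pre-subsidy: 128.5 - 0.5Q = 82 + 0.25Q gives Q* = 62 and P* = 97.5.
With the rebate, buyers effectively pay Pb = Ps − 27, where Ps is the price sellers receive.
On the curves, Pb = 128.5 - 0.5Q and Ps = 82 + 0.25Q; the wedge Ps − Pb = 27 gives 82 + 0.25Q − (128.5 - 0.5Q) = 27, so Q' = 98.
Then Pb = 128.5 − 0.5·98 = 79.5 and Ps = 82 + 0.25·98 = 106.5.
The subsidy expands output by 98 − 62 = 36 past the efficient level; on those units the gap between marginal cost and willingness to pay runs from 0 up to 27.
DWL = ½ × 27 × 36 = 486.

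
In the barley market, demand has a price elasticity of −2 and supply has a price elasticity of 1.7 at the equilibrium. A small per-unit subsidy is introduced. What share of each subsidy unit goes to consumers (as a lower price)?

For a small subsidy around the equilibrium, the benefit split depends on the relative slopes, which at a point are proportional to the elasticities.
Buyer share = εs/(εs + |εd|) = 1.7/(1.7 + 2) = 17/37; seller share = |εd|/(εs + |εd|) = 20/37.

Consumer share = 17/37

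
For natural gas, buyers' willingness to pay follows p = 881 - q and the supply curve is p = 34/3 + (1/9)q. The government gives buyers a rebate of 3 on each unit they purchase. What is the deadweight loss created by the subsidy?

Deadweight loss = 4.05

Pre-subsidy: 881 - q = 34/3 + (1/9)q gives q* = 782.7 and p* = 98.3.
With the rebate, buyers effectively pay pb = ps − 3, where ps is the price sellers receive.
On the curves, pb = 881 - q and ps = 34/3 + (1/9)q; the wedge ps − pb = 3 gives 34/3 + (1/9)q − (881 - q) = 3, so q' = 785.4.
Then pb = 881 − 1·785.4 = 95.6 and ps = 34/3 + (1/9)·785.4 = 98.6.
The subsidy expands output by 785.4 − 782.7 = 2.7 past the efficient level; on those units the gap between marginal cost and willingness to pay runs from 0 up to 3.
DWL = ½ × 3 × 2.7 = 4.05.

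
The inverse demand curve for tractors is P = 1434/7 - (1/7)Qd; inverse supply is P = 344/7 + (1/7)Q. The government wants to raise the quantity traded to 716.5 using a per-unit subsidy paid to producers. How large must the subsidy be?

Required subsidy s = 49 per unit

At Q = 716.5, from the demand curve buyers pay Pb = 1434/7 − (1/7)·716.5 = 102.5; from the supply curve sellers need Ps = 344/7 + (1/7)·716.5 = 151.5.
The subsidy must fill the gap: s = Ps − Pb = 151.5 − 102.5 = 49.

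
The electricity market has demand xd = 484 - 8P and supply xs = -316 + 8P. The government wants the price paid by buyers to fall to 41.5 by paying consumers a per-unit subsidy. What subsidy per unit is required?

At a buyer price of 41.5, quantity demanded is 484 − 8·41.5 = 152.
Sellers supply 152 only when they receive Ps with -316 + 8·Ps = 152, i.e. Ps = 58.5.
s = Ps − Pb = 58.5 − 41.5 = 17.

Required subsidy s = 17 per unit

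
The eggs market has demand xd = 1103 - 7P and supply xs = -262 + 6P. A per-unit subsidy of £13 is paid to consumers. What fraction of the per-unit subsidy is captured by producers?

Pre-subsidy: 1103 - 7P = -262 + 6P gives P* = 105, x* = 368.
With the rebate, buyers effectively pay Pb = Ps − 13, where Ps is the price sellers receive.
Demand in terms of Ps becomes xd = 1103 − 7(Ps − 13) = 1194 - 7Ps. Setting this equal to supply: 1194 - 7Ps = -262 + 6Ps, so Ps = 112.
Buyers pay Pb = 112 − 13 = 99; x' = -262 + 6·112 = 410.
Buyers' price falls by P* − Pb = 105 − 99 = 6; sellers' price rises by Ps − P* = 112 − 105 = 7.
So producers capture 7/13 = 7/13 of each unit of subsidy.

Producer share = 7/13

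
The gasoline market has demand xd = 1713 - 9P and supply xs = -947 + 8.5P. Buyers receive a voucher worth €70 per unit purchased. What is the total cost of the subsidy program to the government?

Government cost = €45570

Pre-subsidy: 1713 - 9P = -947 + 8.5P gives P* = 152, x* = 345.
With the rebate, buyers effectively pay Pb = Ps − 70, where Ps is the price sellers receive.
Demand in terms of Ps becomes xd = 1713 − 9(Ps − 70) = 2343 - 9Ps. Setting this equal to supply: 2343 - 9Ps = -947 + 8.5Ps, so Ps = 188.
Buyers pay Pb = 188 − 70 = 118; x' = -947 + 8.5·188 = 651.
Government outlay = subsidy × quantity = 70 × 651 = 45570.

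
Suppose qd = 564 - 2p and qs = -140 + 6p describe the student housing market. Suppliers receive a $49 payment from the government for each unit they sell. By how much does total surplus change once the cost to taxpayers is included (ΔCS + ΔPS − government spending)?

Net change in total surplus = -$1800.75

Pre-subsidy: 564 - 2p = -140 + 6p gives p* = 88, q* = 388.
With the subsidy, sellers receive ps = pb + 49 for each unit, where pb is the price buyers pay.
Supply in terms of pb becomes qs = -140 + 6(pb + 49) = 154 + 6pb. Setting this equal to demand: 564 - 2pb = 154 + 6pb, so pb = 51.25.
Sellers receive ps = 51.25 + 49 = 100.25; q' = 564 − 2·51.25 = 461.5.
ΔCS = ½(388 + 461.5)(88 − 51.25) = 15609.5625; ΔPS = ½(388 + 461.5)(100.25 − 88) = 5203.1875.
Government spending = 49 × 461.5 = 22613.5.
Net change = 15609.5625 + 5203.1875 − 22613.5 = -1800.75. The loss equals the DWL triangle ½·49·73.5.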